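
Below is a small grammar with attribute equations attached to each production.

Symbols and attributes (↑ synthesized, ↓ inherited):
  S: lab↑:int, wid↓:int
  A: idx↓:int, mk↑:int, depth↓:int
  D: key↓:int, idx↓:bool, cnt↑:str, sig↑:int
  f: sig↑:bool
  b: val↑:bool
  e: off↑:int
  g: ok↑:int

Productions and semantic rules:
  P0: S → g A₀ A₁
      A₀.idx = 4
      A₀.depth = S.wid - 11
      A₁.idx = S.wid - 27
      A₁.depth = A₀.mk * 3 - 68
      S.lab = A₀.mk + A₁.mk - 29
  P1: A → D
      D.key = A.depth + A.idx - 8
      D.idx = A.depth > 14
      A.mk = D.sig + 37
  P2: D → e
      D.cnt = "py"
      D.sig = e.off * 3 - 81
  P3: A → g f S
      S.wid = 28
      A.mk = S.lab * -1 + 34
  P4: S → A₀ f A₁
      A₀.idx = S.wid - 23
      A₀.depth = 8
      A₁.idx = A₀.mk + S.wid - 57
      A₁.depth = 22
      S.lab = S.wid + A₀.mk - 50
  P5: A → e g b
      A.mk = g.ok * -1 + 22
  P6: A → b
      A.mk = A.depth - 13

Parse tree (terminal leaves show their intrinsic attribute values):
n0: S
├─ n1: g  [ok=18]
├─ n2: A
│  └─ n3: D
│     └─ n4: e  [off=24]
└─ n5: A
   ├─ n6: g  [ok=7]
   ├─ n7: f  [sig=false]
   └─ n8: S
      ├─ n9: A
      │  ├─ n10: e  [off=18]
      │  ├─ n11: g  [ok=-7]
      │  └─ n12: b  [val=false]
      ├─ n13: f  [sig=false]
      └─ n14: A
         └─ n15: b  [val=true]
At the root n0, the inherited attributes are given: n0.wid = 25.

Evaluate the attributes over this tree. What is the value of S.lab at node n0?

1. n0.wid = 25  [given at root]
2. n1.ok = 18  [terminal]
3. n2.idx = 4  [4]
4. n2.depth = 14  [S.wid - 11]
5. n3.key = 10  [A.depth + A.idx - 8]
6. n3.idx = false  [A.depth > 14]
7. n4.off = 24  [terminal]
8. n3.cnt = "py"  ["py"]
9. n3.sig = -9  [e.off * 3 - 81]
10. n2.mk = 28  [D.sig + 37]
11. n5.idx = -2  [S.wid - 27]
12. n5.depth = 16  [A₀.mk * 3 - 68]
13. n6.ok = 7  [terminal]
14. n7.sig = false  [terminal]
15. n8.wid = 28  [28]
16. n9.idx = 5  [S.wid - 23]
17. n9.depth = 8  [8]
18. n10.off = 18  [terminal]
19. n11.ok = -7  [terminal]
20. n12.val = false  [terminal]
21. n9.mk = 29  [g.ok * -1 + 22]
22. n13.sig = false  [terminal]
23. n14.idx = 0  [A₀.mk + S.wid - 57]
24. n14.depth = 22  [22]
25. n15.val = true  [terminal]
26. n14.mk = 9  [A.depth - 13]
27. n8.lab = 7  [S.wid + A₀.mk - 50]
28. n5.mk = 27  [S.lab * -1 + 34]
29. n0.lab = 26  [A₀.mk + A₁.mk - 29]

26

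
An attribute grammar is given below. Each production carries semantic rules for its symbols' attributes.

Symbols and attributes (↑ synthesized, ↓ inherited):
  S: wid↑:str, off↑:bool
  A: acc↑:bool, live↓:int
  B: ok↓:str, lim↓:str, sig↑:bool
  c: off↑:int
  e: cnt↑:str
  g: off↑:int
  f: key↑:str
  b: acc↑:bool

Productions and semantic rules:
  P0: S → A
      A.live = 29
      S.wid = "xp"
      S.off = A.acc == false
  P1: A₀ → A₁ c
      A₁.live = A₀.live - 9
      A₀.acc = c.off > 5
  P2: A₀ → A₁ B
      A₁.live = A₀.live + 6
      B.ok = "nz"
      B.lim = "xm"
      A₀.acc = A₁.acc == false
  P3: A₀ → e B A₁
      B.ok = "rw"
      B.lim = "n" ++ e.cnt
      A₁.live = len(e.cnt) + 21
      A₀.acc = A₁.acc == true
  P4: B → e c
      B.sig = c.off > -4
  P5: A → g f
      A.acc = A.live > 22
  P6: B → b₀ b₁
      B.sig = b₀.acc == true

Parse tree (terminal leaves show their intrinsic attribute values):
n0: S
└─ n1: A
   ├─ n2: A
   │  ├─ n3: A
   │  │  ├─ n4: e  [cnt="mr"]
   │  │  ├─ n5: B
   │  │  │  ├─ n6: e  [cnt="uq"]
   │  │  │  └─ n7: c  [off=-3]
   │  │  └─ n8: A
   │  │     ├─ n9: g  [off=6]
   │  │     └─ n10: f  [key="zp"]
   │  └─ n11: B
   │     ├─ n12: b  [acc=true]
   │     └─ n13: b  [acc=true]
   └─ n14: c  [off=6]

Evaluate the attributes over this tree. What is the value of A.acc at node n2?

1. n1.live = 29  [29]
2. n2.live = 20  [A₀.live - 9]
3. n3.live = 26  [A₀.live + 6]
4. n4.cnt = "mr"  [terminal]
5. n5.ok = "rw"  ["rw"]
6. n5.lim = "nmr"  ["n" ++ e.cnt]
7. n6.cnt = "uq"  [terminal]
8. n7.off = -3  [terminal]
9. n5.sig = true  [c.off > -4]
10. n8.live = 23  [len(e.cnt) + 21]
11. n9.off = 6  [terminal]
12. n10.key = "zp"  [terminal]
13. n8.acc = true  [A.live > 22]
14. n3.acc = true  [A₁.acc == true]
15. n11.ok = "nz"  ["nz"]
16. n11.lim = "xm"  ["xm"]
17. n12.acc = true  [terminal]
18. n13.acc = true  [terminal]
19. n11.sig = true  [b₀.acc == true]
20. n2.acc = false  [A₁.acc == false]
21. n14.off = 6  [terminal]
22. n1.acc = true  [c.off > 5]
23. n0.wid = "xp"  ["xp"]
24. n0.off = false  [A.acc == false]

false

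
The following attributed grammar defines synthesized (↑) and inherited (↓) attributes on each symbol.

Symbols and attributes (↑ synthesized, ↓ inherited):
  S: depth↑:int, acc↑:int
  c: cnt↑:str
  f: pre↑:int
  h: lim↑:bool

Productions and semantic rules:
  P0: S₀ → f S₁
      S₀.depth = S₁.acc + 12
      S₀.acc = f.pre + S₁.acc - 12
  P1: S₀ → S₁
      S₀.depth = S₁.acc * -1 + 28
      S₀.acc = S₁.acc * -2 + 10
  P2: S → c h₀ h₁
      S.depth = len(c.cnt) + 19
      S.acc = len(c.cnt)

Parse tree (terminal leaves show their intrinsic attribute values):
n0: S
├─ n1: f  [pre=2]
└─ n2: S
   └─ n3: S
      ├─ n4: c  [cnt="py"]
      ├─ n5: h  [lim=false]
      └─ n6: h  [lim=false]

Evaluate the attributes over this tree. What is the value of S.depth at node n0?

18

1. n1.pre = 2  [terminal]
2. n4.cnt = "py"  [terminal]
3. n5.lim = false  [terminal]
4. n6.lim = false  [terminal]
5. n3.depth = 21  [len(c.cnt) + 19]
6. n3.acc = 2  [len(c.cnt)]
7. n2.depth = 26  [S₁.acc * -1 + 28]
8. n2.acc = 6  [S₁.acc * -2 + 10]
9. n0.depth = 18  [S₁.acc + 12]
10. n0.acc = -4  [f.pre + S₁.acc - 12]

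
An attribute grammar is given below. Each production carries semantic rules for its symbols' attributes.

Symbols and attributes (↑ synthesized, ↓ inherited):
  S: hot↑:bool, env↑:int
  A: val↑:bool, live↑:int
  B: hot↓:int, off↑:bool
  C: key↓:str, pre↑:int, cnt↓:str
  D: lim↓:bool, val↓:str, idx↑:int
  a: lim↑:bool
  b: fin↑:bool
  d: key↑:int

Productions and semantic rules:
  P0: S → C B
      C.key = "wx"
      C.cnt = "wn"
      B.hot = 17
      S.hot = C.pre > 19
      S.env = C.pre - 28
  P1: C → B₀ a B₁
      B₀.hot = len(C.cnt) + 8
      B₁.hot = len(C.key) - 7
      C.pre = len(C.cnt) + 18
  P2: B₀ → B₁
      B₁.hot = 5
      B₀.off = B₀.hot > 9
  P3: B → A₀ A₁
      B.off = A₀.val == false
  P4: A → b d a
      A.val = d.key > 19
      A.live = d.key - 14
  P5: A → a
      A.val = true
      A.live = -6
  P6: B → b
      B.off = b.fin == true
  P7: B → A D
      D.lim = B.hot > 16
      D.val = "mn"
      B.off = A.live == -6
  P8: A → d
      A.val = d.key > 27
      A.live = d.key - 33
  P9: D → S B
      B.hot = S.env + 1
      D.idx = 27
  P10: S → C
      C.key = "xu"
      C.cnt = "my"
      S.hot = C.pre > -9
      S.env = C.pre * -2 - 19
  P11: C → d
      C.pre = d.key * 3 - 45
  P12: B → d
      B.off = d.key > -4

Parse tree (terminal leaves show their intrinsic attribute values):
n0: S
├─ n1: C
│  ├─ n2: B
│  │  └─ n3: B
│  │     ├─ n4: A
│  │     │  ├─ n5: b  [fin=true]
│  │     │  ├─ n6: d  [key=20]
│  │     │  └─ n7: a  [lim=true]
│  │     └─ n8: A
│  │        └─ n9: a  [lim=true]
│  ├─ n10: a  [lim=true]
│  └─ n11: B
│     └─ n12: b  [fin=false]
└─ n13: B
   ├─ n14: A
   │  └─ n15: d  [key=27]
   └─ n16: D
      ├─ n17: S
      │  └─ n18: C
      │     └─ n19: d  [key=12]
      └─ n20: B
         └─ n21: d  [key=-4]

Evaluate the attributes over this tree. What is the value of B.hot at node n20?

0

1. n1.key = "wx"  ["wx"]
2. n1.cnt = "wn"  ["wn"]
3. n2.hot = 10  [len(C.cnt) + 8]
4. n3.hot = 5  [5]
5. n5.fin = true  [terminal]
6. n6.key = 20  [terminal]
7. n7.lim = true  [terminal]
8. n4.val = true  [d.key > 19]
9. n4.live = 6  [d.key - 14]
10. n9.lim = true  [terminal]
11. n8.val = true  [true]
12. n8.live = -6  [-6]
13. n3.off = false  [A₀.val == false]
14. n2.off = true  [B₀.hot > 9]
15. n10.lim = true  [terminal]
16. n11.hot = -5  [len(C.key) - 7]
17. n12.fin = false  [terminal]
18. n11.off = false  [b.fin == true]
19. n1.pre = 20  [len(C.cnt) + 18]
20. n13.hot = 17  [17]
21. n15.key = 27  [terminal]
22. n14.val = false  [d.key > 27]
23. n14.live = -6  [d.key - 33]
24. n16.lim = true  [B.hot > 16]
25. n16.val = "mn"  ["mn"]
26. n18.key = "xu"  ["xu"]
27. n18.cnt = "my"  ["my"]
28. n19.key = 12  [terminal]
29. n18.pre = -9  [d.key * 3 - 45]
30. n17.hot = false  [C.pre > -9]
31. n17.env = -1  [C.pre * -2 - 19]
32. n20.hot = 0  [S.env + 1]
33. n21.key = -4  [terminal]
34. n20.off = false  [d.key > -4]
35. n16.idx = 27  [27]
36. n13.off = true  [A.live == -6]
37. n0.hot = true  [C.pre > 19]
38. n0.env = -8  [C.pre - 28]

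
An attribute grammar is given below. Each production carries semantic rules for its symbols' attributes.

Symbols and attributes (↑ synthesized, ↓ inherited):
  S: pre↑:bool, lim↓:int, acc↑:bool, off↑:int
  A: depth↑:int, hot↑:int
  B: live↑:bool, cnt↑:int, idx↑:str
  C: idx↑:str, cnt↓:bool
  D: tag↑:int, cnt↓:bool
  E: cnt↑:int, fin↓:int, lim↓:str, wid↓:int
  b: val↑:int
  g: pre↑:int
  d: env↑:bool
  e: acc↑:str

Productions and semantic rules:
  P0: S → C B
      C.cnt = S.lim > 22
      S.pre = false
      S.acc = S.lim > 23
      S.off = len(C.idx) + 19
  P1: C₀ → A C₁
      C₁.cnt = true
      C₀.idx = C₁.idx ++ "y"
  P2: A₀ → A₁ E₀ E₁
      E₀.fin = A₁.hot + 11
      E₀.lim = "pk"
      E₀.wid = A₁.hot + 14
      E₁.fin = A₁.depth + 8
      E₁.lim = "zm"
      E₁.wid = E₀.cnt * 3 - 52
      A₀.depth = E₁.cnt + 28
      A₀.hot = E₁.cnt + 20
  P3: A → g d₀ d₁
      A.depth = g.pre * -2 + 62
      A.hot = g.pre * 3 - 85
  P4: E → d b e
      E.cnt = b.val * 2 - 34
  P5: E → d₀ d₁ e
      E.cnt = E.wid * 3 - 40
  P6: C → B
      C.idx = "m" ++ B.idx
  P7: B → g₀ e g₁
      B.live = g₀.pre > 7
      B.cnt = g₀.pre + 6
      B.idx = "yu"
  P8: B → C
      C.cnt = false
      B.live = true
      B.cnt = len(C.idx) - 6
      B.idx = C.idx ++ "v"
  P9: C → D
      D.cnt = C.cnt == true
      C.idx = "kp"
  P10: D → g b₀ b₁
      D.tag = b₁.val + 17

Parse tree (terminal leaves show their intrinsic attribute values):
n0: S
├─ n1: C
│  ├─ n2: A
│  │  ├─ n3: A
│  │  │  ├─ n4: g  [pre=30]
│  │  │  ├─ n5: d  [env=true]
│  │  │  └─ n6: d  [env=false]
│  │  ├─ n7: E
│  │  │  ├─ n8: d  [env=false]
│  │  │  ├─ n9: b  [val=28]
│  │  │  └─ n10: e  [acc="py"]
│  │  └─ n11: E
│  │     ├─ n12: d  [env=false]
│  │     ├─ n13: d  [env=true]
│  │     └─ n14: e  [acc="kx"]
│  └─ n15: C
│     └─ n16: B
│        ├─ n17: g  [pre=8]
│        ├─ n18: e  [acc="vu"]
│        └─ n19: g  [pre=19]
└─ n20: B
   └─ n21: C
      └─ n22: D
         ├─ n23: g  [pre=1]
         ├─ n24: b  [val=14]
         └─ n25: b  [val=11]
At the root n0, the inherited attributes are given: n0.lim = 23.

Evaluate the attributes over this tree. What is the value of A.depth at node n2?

30

1. n0.lim = 23  [given at root]
2. n1.cnt = true  [S.lim > 22]
3. n4.pre = 30  [terminal]
4. n5.env = true  [terminal]
5. n6.env = false  [terminal]
6. n3.depth = 2  [g.pre * -2 + 62]
7. n3.hot = 5  [g.pre * 3 - 85]
8. n7.fin = 16  [A₁.hot + 11]
9. n7.lim = "pk"  ["pk"]
10. n7.wid = 19  [A₁.hot + 14]
11. n8.env = false  [terminal]
12. n9.val = 28  [terminal]
13. n10.acc = "py"  [terminal]
14. n7.cnt = 22  [b.val * 2 - 34]
15. n11.fin = 10  [A₁.depth + 8]
16. n11.lim = "zm"  ["zm"]
17. n11.wid = 14  [E₀.cnt * 3 - 52]
18. n12.env = false  [terminal]
19. n13.env = true  [terminal]
20. n14.acc = "kx"  [terminal]
21. n11.cnt = 2  [E.wid * 3 - 40]
22. n2.depth = 30  [E₁.cnt + 28]
23. n2.hot = 22  [E₁.cnt + 20]
24. n15.cnt = true  [true]
25. n17.pre = 8  [terminal]
26. n18.acc = "vu"  [terminal]
27. n19.pre = 19  [terminal]
28. n16.live = true  [g₀.pre > 7]
29. n16.cnt = 14  [g₀.pre + 6]
30. n16.idx = "yu"  ["yu"]
31. n15.idx = "myu"  ["m" ++ B.idx]
32. n1.idx = "myuy"  [C₁.idx ++ "y"]
33. n21.cnt = false  [false]
34. n22.cnt = false  [C.cnt == true]
35. n23.pre = 1  [terminal]
36. n24.val = 14  [terminal]
37. n25.val = 11  [terminal]
38. n22.tag = 28  [b₁.val + 17]
39. n21.idx = "kp"  ["kp"]
40. n20.live = true  [true]
41. n20.cnt = -4  [len(C.idx) - 6]
42. n20.idx = "kpv"  [C.idx ++ "v"]
43. n0.pre = false  [false]
44. n0.acc = false  [S.lim > 23]
45. n0.off = 23  [len(C.idx) + 19]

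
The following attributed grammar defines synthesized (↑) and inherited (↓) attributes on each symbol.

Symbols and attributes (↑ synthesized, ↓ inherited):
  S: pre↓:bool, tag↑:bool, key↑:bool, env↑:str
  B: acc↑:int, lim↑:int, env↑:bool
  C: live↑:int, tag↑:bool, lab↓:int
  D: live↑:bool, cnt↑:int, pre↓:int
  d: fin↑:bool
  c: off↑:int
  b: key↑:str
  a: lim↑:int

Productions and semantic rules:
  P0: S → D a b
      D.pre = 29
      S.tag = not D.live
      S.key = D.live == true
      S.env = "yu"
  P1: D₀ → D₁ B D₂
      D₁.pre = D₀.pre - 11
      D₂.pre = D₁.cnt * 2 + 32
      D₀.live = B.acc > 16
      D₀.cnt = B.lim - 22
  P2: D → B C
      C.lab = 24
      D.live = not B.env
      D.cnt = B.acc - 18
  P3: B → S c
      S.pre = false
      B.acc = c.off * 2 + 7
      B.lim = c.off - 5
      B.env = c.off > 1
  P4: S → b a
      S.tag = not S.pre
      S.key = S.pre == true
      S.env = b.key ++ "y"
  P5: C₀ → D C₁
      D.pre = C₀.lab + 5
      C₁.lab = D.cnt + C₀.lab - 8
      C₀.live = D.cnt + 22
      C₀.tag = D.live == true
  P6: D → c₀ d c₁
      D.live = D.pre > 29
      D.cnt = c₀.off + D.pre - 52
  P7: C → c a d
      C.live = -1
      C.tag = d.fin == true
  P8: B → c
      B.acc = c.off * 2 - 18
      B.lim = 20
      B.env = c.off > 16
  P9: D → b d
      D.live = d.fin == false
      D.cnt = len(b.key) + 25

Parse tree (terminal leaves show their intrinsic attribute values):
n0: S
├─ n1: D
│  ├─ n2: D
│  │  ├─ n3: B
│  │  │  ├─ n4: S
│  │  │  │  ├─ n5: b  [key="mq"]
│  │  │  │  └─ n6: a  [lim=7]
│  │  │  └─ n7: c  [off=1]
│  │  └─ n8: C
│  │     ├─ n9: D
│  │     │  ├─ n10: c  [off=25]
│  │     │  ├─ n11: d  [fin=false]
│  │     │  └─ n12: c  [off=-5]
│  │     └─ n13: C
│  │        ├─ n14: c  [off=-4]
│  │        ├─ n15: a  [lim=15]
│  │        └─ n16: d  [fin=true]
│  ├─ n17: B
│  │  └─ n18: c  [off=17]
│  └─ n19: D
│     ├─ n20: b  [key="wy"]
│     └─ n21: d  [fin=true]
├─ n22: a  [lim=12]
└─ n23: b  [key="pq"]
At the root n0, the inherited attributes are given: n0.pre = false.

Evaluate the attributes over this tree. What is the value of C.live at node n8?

24

1. n0.pre = false  [given at root]
2. n1.pre = 29  [29]
3. n2.pre = 18  [D₀.pre - 11]
4. n4.pre = false  [false]
5. n5.key = "mq"  [terminal]
6. n6.lim = 7  [terminal]
7. n4.tag = true  [not S.pre]
8. n4.key = false  [S.pre == true]
9. n4.env = "mqy"  [b.key ++ "y"]
10. n7.off = 1  [terminal]
11. n3.acc = 9  [c.off * 2 + 7]
12. n3.lim = -4  [c.off - 5]
13. n3.env = false  [c.off > 1]
14. n8.lab = 24  [24]
15. n9.pre = 29  [C₀.lab + 5]
16. n10.off = 25  [terminal]
17. n11.fin = false  [terminal]
18. n12.off = -5  [terminal]
19. n9.live = false  [D.pre > 29]
20. n9.cnt = 2  [c₀.off + D.pre - 52]
21. n13.lab = 18  [D.cnt + C₀.lab - 8]
22. n14.off = -4  [terminal]
23. n15.lim = 15  [terminal]
24. n16.fin = true  [terminal]
25. n13.live = -1  [-1]
26. n13.tag = true  [d.fin == true]
27. n8.live = 24  [D.cnt + 22]
28. n8.tag = false  [D.live == true]
29. n2.live = true  [not B.env]
30. n2.cnt = -9  [B.acc - 18]
31. n18.off = 17  [terminal]
32. n17.acc = 16  [c.off * 2 - 18]
33. n17.lim = 20  [20]
34. n17.env = true  [c.off > 16]
35. n19.pre = 14  [D₁.cnt * 2 + 32]
36. n20.key = "wy"  [terminal]
37. n21.fin = true  [terminal]
38. n19.live = false  [d.fin == false]
39. n19.cnt = 27  [len(b.key) + 25]
40. n1.live = false  [B.acc > 16]
41. n1.cnt = -2  [B.lim - 22]
42. n22.lim = 12  [terminal]
43. n23.key = "pq"  [terminal]
44. n0.tag = true  [not D.live]
45. n0.key = false  [D.live == true]
46. n0.env = "yu"  ["yu"]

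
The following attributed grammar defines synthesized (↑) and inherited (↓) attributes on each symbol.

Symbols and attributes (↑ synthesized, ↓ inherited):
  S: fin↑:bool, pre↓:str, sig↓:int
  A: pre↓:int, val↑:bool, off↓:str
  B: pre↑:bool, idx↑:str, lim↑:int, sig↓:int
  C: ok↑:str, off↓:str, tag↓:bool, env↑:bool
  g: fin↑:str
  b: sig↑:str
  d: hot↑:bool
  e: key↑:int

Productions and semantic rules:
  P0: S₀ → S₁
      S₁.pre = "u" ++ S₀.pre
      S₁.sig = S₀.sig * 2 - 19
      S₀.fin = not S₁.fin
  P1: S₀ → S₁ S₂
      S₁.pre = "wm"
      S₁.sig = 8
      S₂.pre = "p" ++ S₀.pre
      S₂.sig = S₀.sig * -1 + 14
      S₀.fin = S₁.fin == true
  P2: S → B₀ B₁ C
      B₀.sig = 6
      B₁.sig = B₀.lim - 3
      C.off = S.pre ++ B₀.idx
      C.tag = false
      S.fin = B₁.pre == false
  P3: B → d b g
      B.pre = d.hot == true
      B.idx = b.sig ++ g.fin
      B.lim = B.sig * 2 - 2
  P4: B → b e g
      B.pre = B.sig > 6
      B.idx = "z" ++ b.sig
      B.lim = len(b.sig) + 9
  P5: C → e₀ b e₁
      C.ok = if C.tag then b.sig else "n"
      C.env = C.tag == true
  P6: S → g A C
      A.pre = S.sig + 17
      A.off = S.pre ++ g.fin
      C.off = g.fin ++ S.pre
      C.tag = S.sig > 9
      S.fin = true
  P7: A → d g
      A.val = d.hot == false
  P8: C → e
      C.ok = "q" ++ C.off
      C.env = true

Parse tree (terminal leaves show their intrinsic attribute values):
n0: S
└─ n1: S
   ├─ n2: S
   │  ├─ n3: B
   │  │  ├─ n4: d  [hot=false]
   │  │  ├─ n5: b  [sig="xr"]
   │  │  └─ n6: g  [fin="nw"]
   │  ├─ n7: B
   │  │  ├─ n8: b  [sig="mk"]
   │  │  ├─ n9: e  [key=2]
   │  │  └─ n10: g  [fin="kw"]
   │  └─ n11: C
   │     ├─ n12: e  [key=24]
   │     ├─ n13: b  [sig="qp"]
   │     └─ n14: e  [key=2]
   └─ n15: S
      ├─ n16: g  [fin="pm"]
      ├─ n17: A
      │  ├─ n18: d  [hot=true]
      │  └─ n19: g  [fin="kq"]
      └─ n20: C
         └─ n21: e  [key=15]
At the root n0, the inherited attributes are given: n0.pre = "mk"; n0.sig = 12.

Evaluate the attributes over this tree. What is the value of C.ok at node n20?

"qpmpumk"

1. n0.pre = "mk"  [given at root]
2. n0.sig = 12  [given at root]
3. n1.pre = "umk"  ["u" ++ S₀.pre]
4. n1.sig = 5  [S₀.sig * 2 - 19]
5. n2.pre = "wm"  ["wm"]
6. n2.sig = 8  [8]
7. n3.sig = 6  [6]
8. n4.hot = false  [terminal]
9. n5.sig = "xr"  [terminal]
10. n6.fin = "nw"  [terminal]
11. n3.pre = false  [d.hot == true]
12. n3.idx = "xrnw"  [b.sig ++ g.fin]
13. n3.lim = 10  [B.sig * 2 - 2]
14. n7.sig = 7  [B₀.lim - 3]
15. n8.sig = "mk"  [terminal]
16. n9.key = 2  [terminal]
17. n10.fin = "kw"  [terminal]
18. n7.pre = true  [B.sig > 6]
19. n7.idx = "zmk"  ["z" ++ b.sig]
20. n7.lim = 11  [len(b.sig) + 9]
21. n11.off = "wmxrnw"  [S.pre ++ B₀.idx]
22. n11.tag = false  [false]
23. n12.key = 24  [terminal]
24. n13.sig = "qp"  [terminal]
25. n14.key = 2  [terminal]
26. n11.ok = "n"  [if C.tag then b.sig else "n"]
27. n11.env = false  [C.tag == true]
28. n2.fin = false  [B₁.pre == false]
29. n15.pre = "pumk"  ["p" ++ S₀.pre]
30. n15.sig = 9  [S₀.sig * -1 + 14]
31. n16.fin = "pm"  [terminal]
32. n17.pre = 26  [S.sig + 17]
33. n17.off = "pumkpm"  [S.pre ++ g.fin]
34. n18.hot = true  [terminal]
35. n19.fin = "kq"  [terminal]
36. n17.val = false  [d.hot == false]
37. n20.off = "pmpumk"  [g.fin ++ S.pre]
38. n20.tag = false  [S.sig > 9]
39. n21.key = 15  [terminal]
40. n20.ok = "qpmpumk"  ["q" ++ C.off]
41. n20.env = true  [true]
42. n15.fin = true  [true]
43. n1.fin = false  [S₁.fin == true]
44. n0.fin = true  [not S₁.fin]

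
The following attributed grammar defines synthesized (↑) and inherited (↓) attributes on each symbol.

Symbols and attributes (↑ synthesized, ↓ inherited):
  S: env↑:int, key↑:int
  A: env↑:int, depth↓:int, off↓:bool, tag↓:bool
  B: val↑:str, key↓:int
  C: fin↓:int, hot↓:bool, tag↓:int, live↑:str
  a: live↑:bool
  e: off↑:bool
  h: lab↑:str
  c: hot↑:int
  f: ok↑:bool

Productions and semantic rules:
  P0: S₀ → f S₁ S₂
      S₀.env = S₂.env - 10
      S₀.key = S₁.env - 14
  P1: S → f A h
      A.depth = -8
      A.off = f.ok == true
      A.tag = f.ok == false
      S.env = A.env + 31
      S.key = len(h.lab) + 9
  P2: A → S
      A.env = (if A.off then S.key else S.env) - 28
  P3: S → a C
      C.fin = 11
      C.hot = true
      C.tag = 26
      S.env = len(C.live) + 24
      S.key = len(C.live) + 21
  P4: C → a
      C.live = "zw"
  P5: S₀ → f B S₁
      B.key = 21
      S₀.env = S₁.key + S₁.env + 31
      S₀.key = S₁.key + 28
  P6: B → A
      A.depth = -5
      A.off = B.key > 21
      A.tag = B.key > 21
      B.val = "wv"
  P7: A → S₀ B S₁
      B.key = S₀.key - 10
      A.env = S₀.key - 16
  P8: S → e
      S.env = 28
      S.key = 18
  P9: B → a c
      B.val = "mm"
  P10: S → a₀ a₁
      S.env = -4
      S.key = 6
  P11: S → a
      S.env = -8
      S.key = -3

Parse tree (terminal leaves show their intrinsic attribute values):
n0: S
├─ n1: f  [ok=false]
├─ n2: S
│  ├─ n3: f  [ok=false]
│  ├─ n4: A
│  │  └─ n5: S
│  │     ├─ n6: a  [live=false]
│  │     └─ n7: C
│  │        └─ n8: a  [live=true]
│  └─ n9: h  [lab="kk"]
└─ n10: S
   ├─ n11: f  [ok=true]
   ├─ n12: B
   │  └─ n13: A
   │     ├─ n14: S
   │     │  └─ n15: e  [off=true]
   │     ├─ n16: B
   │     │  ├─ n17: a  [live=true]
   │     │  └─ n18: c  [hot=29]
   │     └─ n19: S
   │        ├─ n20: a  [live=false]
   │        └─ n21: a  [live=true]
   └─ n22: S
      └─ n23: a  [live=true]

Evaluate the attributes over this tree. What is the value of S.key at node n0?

1. n1.ok = false  [terminal]
2. n3.ok = false  [terminal]
3. n4.depth = -8  [-8]
4. n4.off = false  [f.ok == true]
5. n4.tag = true  [f.ok == false]
6. n6.live = false  [terminal]
7. n7.fin = 11  [11]
8. n7.hot = true  [true]
9. n7.tag = 26  [26]
10. n8.live = true  [terminal]
11. n7.live = "zw"  ["zw"]
12. n5.env = 26  [len(C.live) + 24]
13. n5.key = 23  [len(C.live) + 21]
14. n4.env = -2  [(if A.off then S.key else S.env) - 28]
15. n9.lab = "kk"  [terminal]
16. n2.env = 29  [A.env + 31]
17. n2.key = 11  [len(h.lab) + 9]
18. n11.ok = true  [terminal]
19. n12.key = 21  [21]
20. n13.depth = -5  [-5]
21. n13.off = false  [B.key > 21]
22. n13.tag = false  [B.key > 21]
23. n15.off = true  [terminal]
24. n14.env = 28  [28]
25. n14.key = 18  [18]
26. n16.key = 8  [S₀.key - 10]
27. n17.live = true  [terminal]
28. n18.hot = 29  [terminal]
29. n16.val = "mm"  ["mm"]
30. n20.live = false  [terminal]
31. n21.live = true  [terminal]
32. n19.env = -4  [-4]
33. n19.key = 6  [6]
34. n13.env = 2  [S₀.key - 16]
35. n12.val = "wv"  ["wv"]
36. n23.live = true  [terminal]
37. n22.env = -8  [-8]
38. n22.key = -3  [-3]
39. n10.env = 20  [S₁.key + S₁.env + 31]
40. n10.key = 25  [S₁.key + 28]
41. n0.env = 10  [S₂.env - 10]
42. n0.key = 15  [S₁.env - 14]

15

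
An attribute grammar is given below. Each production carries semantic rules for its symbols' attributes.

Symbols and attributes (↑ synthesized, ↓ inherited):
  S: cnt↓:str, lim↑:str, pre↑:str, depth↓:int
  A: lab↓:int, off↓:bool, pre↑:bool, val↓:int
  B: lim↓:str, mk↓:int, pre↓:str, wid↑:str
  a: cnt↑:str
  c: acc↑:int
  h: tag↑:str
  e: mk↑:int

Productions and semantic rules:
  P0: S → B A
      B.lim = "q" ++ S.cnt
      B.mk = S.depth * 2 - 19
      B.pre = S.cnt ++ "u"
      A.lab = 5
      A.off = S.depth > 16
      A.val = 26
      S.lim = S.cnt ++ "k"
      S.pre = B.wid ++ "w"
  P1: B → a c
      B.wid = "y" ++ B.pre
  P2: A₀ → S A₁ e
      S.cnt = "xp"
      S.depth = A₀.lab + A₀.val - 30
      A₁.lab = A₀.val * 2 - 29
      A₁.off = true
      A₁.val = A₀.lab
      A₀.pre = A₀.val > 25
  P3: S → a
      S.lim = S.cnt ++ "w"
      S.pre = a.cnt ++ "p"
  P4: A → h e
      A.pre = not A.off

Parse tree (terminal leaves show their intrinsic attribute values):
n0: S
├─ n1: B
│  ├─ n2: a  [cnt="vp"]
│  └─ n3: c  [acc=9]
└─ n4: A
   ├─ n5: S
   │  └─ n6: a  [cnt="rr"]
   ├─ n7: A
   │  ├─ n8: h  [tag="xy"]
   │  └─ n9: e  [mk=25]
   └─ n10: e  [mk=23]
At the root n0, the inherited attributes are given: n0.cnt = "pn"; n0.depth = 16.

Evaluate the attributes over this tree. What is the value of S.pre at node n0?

"ypnuw"

1. n0.cnt = "pn"  [given at root]
2. n0.depth = 16  [given at root]
3. n1.lim = "qpn"  ["q" ++ S.cnt]
4. n1.mk = 13  [S.depth * 2 - 19]
5. n1.pre = "pnu"  [S.cnt ++ "u"]
6. n2.cnt = "vp"  [terminal]
7. n3.acc = 9  [terminal]
8. n1.wid = "ypnu"  ["y" ++ B.pre]
9. n4.lab = 5  [5]
10. n4.off = false  [S.depth > 16]
11. n4.val = 26  [26]
12. n5.cnt = "xp"  ["xp"]
13. n5.depth = 1  [A₀.lab + A₀.val - 30]
14. n6.cnt = "rr"  [terminal]
15. n5.lim = "xpw"  [S.cnt ++ "w"]
16. n5.pre = "rrp"  [a.cnt ++ "p"]
17. n7.lab = 23  [A₀.val * 2 - 29]
18. n7.off = true  [true]
19. n7.val = 5  [A₀.lab]
20. n8.tag = "xy"  [terminal]
21. n9.mk = 25  [terminal]
22. n7.pre = false  [not A.off]
23. n10.mk = 23  [terminal]
24. n4.pre = true  [A₀.val > 25]
25. n0.lim = "pnk"  [S.cnt ++ "k"]
26. n0.pre = "ypnuw"  [B.wid ++ "w"]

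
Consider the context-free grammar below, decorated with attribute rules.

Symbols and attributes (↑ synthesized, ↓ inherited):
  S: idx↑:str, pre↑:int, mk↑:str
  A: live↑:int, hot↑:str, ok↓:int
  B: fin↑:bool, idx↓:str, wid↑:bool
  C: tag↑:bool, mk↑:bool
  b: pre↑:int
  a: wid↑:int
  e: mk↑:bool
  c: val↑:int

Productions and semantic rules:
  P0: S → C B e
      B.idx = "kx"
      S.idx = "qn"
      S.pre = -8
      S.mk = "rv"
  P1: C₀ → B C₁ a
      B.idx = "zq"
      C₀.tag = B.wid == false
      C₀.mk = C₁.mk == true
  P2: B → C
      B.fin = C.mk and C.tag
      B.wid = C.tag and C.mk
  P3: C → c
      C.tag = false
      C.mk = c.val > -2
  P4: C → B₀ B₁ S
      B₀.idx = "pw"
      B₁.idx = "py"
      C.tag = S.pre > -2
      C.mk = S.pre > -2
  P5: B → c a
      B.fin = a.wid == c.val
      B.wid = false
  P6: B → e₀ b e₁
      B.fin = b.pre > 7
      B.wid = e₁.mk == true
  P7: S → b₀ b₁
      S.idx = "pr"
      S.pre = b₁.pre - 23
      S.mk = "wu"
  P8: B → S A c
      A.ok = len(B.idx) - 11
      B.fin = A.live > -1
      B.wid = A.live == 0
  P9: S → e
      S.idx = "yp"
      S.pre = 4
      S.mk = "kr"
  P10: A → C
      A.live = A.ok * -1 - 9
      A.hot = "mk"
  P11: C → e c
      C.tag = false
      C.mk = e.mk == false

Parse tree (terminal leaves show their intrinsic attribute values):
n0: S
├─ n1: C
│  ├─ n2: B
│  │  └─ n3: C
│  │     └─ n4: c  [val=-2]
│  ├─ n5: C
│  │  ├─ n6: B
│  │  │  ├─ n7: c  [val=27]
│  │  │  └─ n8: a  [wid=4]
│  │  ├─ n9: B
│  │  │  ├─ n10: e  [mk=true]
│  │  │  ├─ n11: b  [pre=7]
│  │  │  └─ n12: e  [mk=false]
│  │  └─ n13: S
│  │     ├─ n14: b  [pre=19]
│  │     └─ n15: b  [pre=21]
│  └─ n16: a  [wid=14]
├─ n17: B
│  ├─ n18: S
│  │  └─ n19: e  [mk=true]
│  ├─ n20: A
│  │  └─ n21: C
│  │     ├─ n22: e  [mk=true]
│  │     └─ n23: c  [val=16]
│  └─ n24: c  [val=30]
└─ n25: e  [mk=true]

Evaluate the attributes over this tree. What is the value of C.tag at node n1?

1. n2.idx = "zq"  ["zq"]
2. n4.val = -2  [terminal]
3. n3.tag = false  [false]
4. n3.mk = false  [c.val > -2]
5. n2.fin = false  [C.mk and C.tag]
6. n2.wid = false  [C.tag and C.mk]
7. n6.idx = "pw"  ["pw"]
8. n7.val = 27  [terminal]
9. n8.wid = 4  [terminal]
10. n6.fin = false  [a.wid == c.val]
11. n6.wid = false  [false]
12. n9.idx = "py"  ["py"]
13. n10.mk = true  [terminal]
14. n11.pre = 7  [terminal]
15. n12.mk = false  [terminal]
16. n9.fin = false  [b.pre > 7]
17. n9.wid = false  [e₁.mk == true]
18. n14.pre = 19  [terminal]
19. n15.pre = 21  [terminal]
20. n13.idx = "pr"  ["pr"]
21. n13.pre = -2  [b₁.pre - 23]
22. n13.mk = "wu"  ["wu"]
23. n5.tag = false  [S.pre > -2]
24. n5.mk = false  [S.pre > -2]
25. n16.wid = 14  [terminal]
26. n1.tag = true  [B.wid == false]
27. n1.mk = false  [C₁.mk == true]
28. n17.idx = "kx"  ["kx"]
29. n19.mk = true  [terminal]
30. n18.idx = "yp"  ["yp"]
31. n18.pre = 4  [4]
32. n18.mk = "kr"  ["kr"]
33. n20.ok = -9  [len(B.idx) - 11]
34. n22.mk = true  [terminal]
35. n23.val = 16  [terminal]
36. n21.tag = false  [false]
37. n21.mk = false  [e.mk == false]
38. n20.live = 0  [A.ok * -1 - 9]
39. n20.hot = "mk"  ["mk"]
40. n24.val = 30  [terminal]
41. n17.fin = true  [A.live > -1]
42. n17.wid = true  [A.live == 0]
43. n25.mk = true  [terminal]
44. n0.idx = "qn"  ["qn"]
45. n0.pre = -8  [-8]
46. n0.mk = "rv"  ["rv"]

true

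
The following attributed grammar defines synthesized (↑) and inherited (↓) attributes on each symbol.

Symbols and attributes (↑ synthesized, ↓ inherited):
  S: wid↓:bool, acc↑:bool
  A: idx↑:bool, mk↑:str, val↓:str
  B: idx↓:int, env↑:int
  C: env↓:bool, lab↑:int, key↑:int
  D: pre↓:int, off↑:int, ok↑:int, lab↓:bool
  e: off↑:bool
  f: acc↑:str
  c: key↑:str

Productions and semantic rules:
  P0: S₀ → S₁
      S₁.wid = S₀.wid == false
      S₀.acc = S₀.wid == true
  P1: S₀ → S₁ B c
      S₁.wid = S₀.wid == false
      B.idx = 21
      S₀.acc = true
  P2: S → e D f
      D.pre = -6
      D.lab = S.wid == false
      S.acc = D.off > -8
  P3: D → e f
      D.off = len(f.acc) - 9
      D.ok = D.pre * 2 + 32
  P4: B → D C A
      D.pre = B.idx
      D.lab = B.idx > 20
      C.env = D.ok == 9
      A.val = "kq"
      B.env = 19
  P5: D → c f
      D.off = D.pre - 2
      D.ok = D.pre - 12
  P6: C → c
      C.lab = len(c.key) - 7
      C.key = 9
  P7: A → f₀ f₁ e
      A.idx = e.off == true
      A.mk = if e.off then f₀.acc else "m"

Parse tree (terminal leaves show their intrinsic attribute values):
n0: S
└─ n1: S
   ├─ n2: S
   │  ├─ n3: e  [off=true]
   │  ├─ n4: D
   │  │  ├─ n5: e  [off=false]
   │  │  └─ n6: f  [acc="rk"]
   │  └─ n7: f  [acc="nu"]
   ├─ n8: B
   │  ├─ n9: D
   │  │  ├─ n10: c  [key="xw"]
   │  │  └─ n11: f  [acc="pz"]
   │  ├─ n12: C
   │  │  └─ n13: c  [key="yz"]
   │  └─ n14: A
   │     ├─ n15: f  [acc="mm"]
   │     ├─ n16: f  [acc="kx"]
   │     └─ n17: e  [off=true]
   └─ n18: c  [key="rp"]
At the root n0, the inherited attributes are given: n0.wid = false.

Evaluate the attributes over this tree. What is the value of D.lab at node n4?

true

1. n0.wid = false  [given at root]
2. n1.wid = true  [S₀.wid == false]
3. n2.wid = false  [S₀.wid == false]
4. n3.off = true  [terminal]
5. n4.pre = -6  [-6]
6. n4.lab = true  [S.wid == false]
7. n5.off = false  [terminal]
8. n6.acc = "rk"  [terminal]
9. n4.off = -7  [len(f.acc) - 9]
10. n4.ok = 20  [D.pre * 2 + 32]
11. n7.acc = "nu"  [terminal]
12. n2.acc = true  [D.off > -8]
13. n8.idx = 21  [21]
14. n9.pre = 21  [B.idx]
15. n9.lab = true  [B.idx > 20]
16. n10.key = "xw"  [terminal]
17. n11.acc = "pz"  [terminal]
18. n9.off = 19  [D.pre - 2]
19. n9.ok = 9  [D.pre - 12]
20. n12.env = true  [D.ok == 9]
21. n13.key = "yz"  [terminal]
22. n12.lab = -5  [len(c.key) - 7]
23. n12.key = 9  [9]
24. n14.val = "kq"  ["kq"]
25. n15.acc = "mm"  [terminal]
26. n16.acc = "kx"  [terminal]
27. n17.off = true  [terminal]
28. n14.idx = true  [e.off == true]
29. n14.mk = "mm"  [if e.off then f₀.acc else "m"]
30. n8.env = 19  [19]
31. n18.key = "rp"  [terminal]
32. n1.acc = true  [true]
33. n0.acc = false  [S₀.wid == true]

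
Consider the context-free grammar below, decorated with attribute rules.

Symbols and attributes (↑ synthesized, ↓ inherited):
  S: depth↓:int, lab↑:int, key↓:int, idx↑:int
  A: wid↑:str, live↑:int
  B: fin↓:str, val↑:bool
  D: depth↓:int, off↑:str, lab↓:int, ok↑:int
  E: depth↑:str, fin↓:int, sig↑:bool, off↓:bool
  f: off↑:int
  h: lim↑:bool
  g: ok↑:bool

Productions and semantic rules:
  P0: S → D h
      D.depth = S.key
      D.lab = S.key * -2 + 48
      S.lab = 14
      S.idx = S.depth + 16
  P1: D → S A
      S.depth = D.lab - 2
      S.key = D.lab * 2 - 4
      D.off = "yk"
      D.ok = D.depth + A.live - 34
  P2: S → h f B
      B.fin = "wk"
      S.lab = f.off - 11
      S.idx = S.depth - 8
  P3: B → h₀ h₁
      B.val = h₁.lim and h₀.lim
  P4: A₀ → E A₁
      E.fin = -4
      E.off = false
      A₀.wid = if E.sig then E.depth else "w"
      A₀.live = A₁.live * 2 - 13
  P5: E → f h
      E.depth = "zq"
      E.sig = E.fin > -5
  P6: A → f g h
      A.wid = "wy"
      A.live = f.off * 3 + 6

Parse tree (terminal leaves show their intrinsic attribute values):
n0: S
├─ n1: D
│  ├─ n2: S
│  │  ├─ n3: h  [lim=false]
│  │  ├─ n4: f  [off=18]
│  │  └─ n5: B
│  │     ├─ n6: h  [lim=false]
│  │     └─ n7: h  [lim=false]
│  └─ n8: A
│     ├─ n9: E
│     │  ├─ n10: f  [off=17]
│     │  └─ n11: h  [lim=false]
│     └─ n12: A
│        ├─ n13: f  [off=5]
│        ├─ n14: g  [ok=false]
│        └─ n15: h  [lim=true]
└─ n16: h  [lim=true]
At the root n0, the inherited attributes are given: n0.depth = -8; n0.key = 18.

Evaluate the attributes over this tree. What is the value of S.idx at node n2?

1. n0.depth = -8  [given at root]
2. n0.key = 18  [given at root]
3. n1.depth = 18  [S.key]
4. n1.lab = 12  [S.key * -2 + 48]
5. n2.depth = 10  [D.lab - 2]
6. n2.key = 20  [D.lab * 2 - 4]
7. n3.lim = false  [terminal]
8. n4.off = 18  [terminal]
9. n5.fin = "wk"  ["wk"]
10. n6.lim = false  [terminal]
11. n7.lim = false  [terminal]
12. n5.val = false  [h₁.lim and h₀.lim]
13. n2.lab = 7  [f.off - 11]
14. n2.idx = 2  [S.depth - 8]
15. n9.fin = -4  [-4]
16. n9.off = false  [false]
17. n10.off = 17  [terminal]
18. n11.lim = false  [terminal]
19. n9.depth = "zq"  ["zq"]
20. n9.sig = true  [E.fin > -5]
21. n13.off = 5  [terminal]
22. n14.ok = false  [terminal]
23. n15.lim = true  [terminal]
24. n12.wid = "wy"  ["wy"]
25. n12.live = 21  [f.off * 3 + 6]
26. n8.wid = "zq"  [if E.sig then E.depth else "w"]
27. n8.live = 29  [A₁.live * 2 - 13]
28. n1.off = "yk"  ["yk"]
29. n1.ok = 13  [D.depth + A.live - 34]
30. n16.lim = true  [terminal]
31. n0.lab = 14  [14]
32. n0.idx = 8  [S.depth + 16]

2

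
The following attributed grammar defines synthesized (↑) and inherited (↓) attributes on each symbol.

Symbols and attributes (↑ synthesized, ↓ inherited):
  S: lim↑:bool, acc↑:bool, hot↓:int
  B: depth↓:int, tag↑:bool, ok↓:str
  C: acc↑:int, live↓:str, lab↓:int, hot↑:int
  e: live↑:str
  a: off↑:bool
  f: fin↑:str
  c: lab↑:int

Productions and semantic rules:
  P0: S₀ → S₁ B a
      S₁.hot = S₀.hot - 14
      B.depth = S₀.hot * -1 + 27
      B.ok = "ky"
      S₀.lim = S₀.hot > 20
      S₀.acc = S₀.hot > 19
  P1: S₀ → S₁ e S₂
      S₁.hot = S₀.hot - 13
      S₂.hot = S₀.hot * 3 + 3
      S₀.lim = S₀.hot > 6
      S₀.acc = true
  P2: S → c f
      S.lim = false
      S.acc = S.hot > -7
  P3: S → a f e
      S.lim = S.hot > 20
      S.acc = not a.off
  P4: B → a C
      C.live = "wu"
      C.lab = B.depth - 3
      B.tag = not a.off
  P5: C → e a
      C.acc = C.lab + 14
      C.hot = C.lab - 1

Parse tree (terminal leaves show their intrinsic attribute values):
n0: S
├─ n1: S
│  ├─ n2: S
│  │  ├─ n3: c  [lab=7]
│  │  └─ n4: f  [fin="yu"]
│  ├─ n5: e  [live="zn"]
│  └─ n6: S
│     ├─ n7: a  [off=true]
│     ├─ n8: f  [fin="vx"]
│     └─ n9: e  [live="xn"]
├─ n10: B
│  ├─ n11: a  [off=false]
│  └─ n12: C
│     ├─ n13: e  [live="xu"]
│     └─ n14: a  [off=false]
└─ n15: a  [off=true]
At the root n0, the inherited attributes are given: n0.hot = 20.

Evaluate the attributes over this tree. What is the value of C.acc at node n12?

18

1. n0.hot = 20  [given at root]
2. n1.hot = 6  [S₀.hot - 14]
3. n2.hot = -7  [S₀.hot - 13]
4. n3.lab = 7  [terminal]
5. n4.fin = "yu"  [terminal]
6. n2.lim = false  [false]
7. n2.acc = false  [S.hot > -7]
8. n5.live = "zn"  [terminal]
9. n6.hot = 21  [S₀.hot * 3 + 3]
10. n7.off = true  [terminal]
11. n8.fin = "vx"  [terminal]
12. n9.live = "xn"  [terminal]
13. n6.lim = true  [S.hot > 20]
14. n6.acc = false  [not a.off]
15. n1.lim = false  [S₀.hot > 6]
16. n1.acc = true  [true]
17. n10.depth = 7  [S₀.hot * -1 + 27]
18. n10.ok = "ky"  ["ky"]
19. n11.off = false  [terminal]
20. n12.live = "wu"  ["wu"]
21. n12.lab = 4  [B.depth - 3]
22. n13.live = "xu"  [terminal]
23. n14.off = false  [terminal]
24. n12.acc = 18  [C.lab + 14]
25. n12.hot = 3  [C.lab - 1]
26. n10.tag = true  [not a.off]
27. n15.off = true  [terminal]
28. n0.lim = false  [S₀.hot > 20]
29. n0.acc = true  [S₀.hot > 19]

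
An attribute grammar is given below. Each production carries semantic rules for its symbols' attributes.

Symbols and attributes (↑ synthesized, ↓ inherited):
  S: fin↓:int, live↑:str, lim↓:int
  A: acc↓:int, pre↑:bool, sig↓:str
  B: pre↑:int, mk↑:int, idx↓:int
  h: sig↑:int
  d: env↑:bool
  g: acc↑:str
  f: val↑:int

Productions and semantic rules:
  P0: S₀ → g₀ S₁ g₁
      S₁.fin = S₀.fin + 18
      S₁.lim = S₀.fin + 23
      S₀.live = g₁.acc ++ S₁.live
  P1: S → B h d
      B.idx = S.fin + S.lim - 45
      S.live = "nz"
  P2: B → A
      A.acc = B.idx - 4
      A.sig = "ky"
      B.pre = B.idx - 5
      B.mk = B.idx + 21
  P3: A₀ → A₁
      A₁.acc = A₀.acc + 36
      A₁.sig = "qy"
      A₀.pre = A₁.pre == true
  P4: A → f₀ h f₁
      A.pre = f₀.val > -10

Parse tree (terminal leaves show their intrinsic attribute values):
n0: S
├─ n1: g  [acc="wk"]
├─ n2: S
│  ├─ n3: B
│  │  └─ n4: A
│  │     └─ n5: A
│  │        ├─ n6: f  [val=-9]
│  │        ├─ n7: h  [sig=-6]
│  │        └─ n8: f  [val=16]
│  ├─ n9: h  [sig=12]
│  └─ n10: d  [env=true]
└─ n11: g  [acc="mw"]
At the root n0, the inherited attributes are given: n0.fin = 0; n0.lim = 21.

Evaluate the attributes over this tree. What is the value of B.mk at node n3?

17

1. n0.fin = 0  [given at root]
2. n0.lim = 21  [given at root]
3. n1.acc = "wk"  [terminal]
4. n2.fin = 18  [S₀.fin + 18]
5. n2.lim = 23  [S₀.fin + 23]
6. n3.idx = -4  [S.fin + S.lim - 45]
7. n4.acc = -8  [B.idx - 4]
8. n4.sig = "ky"  ["ky"]
9. n5.acc = 28  [A₀.acc + 36]
10. n5.sig = "qy"  ["qy"]
11. n6.val = -9  [terminal]
12. n7.sig = -6  [terminal]
13. n8.val = 16  [terminal]
14. n5.pre = true  [f₀.val > -10]
15. n4.pre = true  [A₁.pre == true]
16. n3.pre = -9  [B.idx - 5]
17. n3.mk = 17  [B.idx + 21]
18. n9.sig = 12  [terminal]
19. n10.env = true  [terminal]
20. n2.live = "nz"  ["nz"]
21. n11.acc = "mw"  [terminal]
22. n0.live = "mwnz"  [g₁.acc ++ S₁.live]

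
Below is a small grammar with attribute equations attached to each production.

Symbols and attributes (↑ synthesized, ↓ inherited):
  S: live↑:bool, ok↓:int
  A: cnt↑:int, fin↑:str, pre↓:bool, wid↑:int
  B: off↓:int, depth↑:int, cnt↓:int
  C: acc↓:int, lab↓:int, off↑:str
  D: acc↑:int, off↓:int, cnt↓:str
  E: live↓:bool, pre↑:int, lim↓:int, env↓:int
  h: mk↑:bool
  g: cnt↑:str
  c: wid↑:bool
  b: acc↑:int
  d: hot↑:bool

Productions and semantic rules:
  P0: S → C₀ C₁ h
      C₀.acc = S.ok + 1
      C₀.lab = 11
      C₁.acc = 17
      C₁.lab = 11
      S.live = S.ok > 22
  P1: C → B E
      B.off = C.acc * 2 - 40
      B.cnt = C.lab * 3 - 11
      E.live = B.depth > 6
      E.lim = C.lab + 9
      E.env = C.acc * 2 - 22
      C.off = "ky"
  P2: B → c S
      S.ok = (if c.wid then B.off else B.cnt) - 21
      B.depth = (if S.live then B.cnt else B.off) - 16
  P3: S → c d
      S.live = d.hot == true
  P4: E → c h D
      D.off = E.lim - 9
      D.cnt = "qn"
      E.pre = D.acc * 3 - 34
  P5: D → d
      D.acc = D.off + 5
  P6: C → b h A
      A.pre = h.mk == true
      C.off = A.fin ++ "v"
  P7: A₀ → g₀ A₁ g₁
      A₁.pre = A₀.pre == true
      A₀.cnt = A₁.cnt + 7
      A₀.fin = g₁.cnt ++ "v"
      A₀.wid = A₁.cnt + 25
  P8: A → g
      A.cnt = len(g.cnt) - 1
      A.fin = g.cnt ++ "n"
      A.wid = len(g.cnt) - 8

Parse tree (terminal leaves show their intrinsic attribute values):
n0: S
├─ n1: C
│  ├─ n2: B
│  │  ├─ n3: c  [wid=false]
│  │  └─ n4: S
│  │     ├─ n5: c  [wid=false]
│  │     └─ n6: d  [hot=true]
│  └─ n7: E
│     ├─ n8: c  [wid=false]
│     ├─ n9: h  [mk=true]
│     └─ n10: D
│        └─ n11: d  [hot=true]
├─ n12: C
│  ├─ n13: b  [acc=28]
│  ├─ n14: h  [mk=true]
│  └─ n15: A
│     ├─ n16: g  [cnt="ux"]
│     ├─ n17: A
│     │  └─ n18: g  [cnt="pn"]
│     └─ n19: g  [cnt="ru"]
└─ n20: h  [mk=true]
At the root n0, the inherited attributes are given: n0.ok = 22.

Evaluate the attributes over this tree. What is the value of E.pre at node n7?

14

1. n0.ok = 22  [given at root]
2. n1.acc = 23  [S.ok + 1]
3. n1.lab = 11  [11]
4. n2.off = 6  [C.acc * 2 - 40]
5. n2.cnt = 22  [C.lab * 3 - 11]
6. n3.wid = false  [terminal]
7. n4.ok = 1  [(if c.wid then B.off else B.cnt) - 21]
8. n5.wid = false  [terminal]
9. n6.hot = true  [terminal]
10. n4.live = true  [d.hot == true]
11. n2.depth = 6  [(if S.live then B.cnt else B.off) - 16]
12. n7.live = false  [B.depth > 6]
13. n7.lim = 20  [C.lab + 9]
14. n7.env = 24  [C.acc * 2 - 22]
15. n8.wid = false  [terminal]
16. n9.mk = true  [terminal]
17. n10.off = 11  [E.lim - 9]
18. n10.cnt = "qn"  ["qn"]
19. n11.hot = true  [terminal]
20. n10.acc = 16  [D.off + 5]
21. n7.pre = 14  [D.acc * 3 - 34]
22. n1.off = "ky"  ["ky"]
23. n12.acc = 17  [17]
24. n12.lab = 11  [11]
25. n13.acc = 28  [terminal]
26. n14.mk = true  [terminal]
27. n15.pre = true  [h.mk == true]
28. n16.cnt = "ux"  [terminal]
29. n17.pre = true  [A₀.pre == true]
30. n18.cnt = "pn"  [terminal]
31. n17.cnt = 1  [len(g.cnt) - 1]
32. n17.fin = "pnn"  [g.cnt ++ "n"]
33. n17.wid = -6  [len(g.cnt) - 8]
34. n19.cnt = "ru"  [terminal]
35. n15.cnt = 8  [A₁.cnt + 7]
36. n15.fin = "ruv"  [g₁.cnt ++ "v"]
37. n15.wid = 26  [A₁.cnt + 25]
38. n12.off = "ruvv"  [A.fin ++ "v"]
39. n20.mk = true  [terminal]
40. n0.live = false  [S.ok > 22]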